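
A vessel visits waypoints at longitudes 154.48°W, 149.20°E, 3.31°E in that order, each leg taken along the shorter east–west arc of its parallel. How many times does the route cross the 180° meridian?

1

Leg 1: -154.48° → +149.20°, shortest Δλ = -56.32° (west) — crosses 180°.
Leg 2: +149.20° → +3.31°, shortest Δλ = -145.89° (west) — does not cross 180°.
Total crossings: 1.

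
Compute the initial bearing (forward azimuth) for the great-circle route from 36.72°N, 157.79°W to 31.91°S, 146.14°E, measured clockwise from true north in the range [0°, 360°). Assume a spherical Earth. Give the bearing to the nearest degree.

Δλ = 146.14 − -157.79 = 303.93°; wrapped into (−180°, 180°]: -56.07°.
θ = atan2( sin Δλ · cos φ₂ , cos φ₁ · sin φ₂ − sin φ₁ · cos φ₂ · cos Δλ )
  = atan2(-0.70433, -0.70700) = -135.108° → normalised to [0°, 360°): 224.892°.

225°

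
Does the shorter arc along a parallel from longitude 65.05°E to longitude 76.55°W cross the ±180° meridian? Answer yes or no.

No

Signed shortest Δλ = ((-76.55 − 65.05 + 180) mod 360) − 180 = -141.6°.
Going west by 141.6° from +65.05° reaches -76.55° without touching 180°.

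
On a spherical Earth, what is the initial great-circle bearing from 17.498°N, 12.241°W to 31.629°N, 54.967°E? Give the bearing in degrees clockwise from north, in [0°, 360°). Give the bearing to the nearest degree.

Δλ = 54.967 − -12.241 = 67.208°.
θ = atan2( sin Δλ · cos φ₂ , cos φ₁ · sin φ₂ − sin φ₁ · cos φ₂ · cos Δλ )
  = atan2(0.78498, 0.40098) = 62.942° → normalised to [0°, 360°): 62.942°.

63°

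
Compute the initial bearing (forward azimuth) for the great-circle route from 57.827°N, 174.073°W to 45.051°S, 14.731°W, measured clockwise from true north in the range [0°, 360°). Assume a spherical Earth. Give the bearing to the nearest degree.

54°

Δλ = -14.731 − -174.073 = 159.342°.
θ = atan2( sin Δλ · cos φ₂ , cos φ₁ · sin φ₂ − sin φ₁ · cos φ₂ · cos Δλ )
  = atan2(0.24924, 0.18269) = 53.759° → normalised to [0°, 360°): 53.759°.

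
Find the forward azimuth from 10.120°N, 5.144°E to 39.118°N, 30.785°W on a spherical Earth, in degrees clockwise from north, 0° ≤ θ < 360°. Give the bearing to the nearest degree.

318°

Δλ = -30.785 − 5.144 = -35.929°.
θ = atan2( sin Δλ · cos φ₂ , cos φ₁ · sin φ₂ − sin φ₁ · cos φ₂ · cos Δλ )
  = atan2(-0.45525, 0.51072) = -41.714° → normalised to [0°, 360°): 318.286°.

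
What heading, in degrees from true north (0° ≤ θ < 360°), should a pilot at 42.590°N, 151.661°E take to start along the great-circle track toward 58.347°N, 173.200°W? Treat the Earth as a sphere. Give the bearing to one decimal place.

Δλ = -173.200 − 151.661 = -324.861°; wrapped into (−180°, 180°]: 35.139°.
θ = atan2( sin Δλ · cos φ₂ , cos φ₁ · sin φ₂ − sin φ₁ · cos φ₂ · cos Δλ )
  = atan2(0.30204, 0.33628) = 41.930° → normalised to [0°, 360°): 41.930°.

41.9°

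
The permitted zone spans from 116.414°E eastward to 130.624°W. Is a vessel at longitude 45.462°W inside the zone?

Band width going east from +116.414° to -130.624°: ((-130.624 − 116.414) mod 360) = 112.962°.
Offset of -45.462° east of the west edge: ((-45.462 − 116.414) mod 360) = 198.124°.
198.124° > 112.962° ⇒ outside.

No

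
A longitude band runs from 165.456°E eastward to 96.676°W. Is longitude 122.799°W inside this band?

Yes

Band width going east from +165.456° to -96.676°: ((-96.676 − 165.456) mod 360) = 97.868°.
Offset of -122.799° east of the west edge: ((-122.799 − 165.456) mod 360) = 71.745°.
71.745° ≤ 97.868° ⇒ inside.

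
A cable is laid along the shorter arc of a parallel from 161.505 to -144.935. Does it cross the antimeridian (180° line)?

Naïve |-144.935 − 161.505| = 306.44° > 180°, so the shorter arc goes the other way round — across 180°.
Signed shortest Δλ = ((-144.935 − 161.505 + 180) mod 360) − 180 = 53.56°.
Going east by 53.56° from +161.505° passes through 180° before reaching -144.935°.

Yes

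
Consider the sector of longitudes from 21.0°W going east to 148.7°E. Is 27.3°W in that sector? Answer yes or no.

No

Band width going east from -21.0° to +148.7°: ((148.7 − -21.0) mod 360) = 169.7°.
Offset of -27.3° east of the west edge: ((-27.3 − -21.0) mod 360) = 353.7°.
353.7° > 169.7° ⇒ outside.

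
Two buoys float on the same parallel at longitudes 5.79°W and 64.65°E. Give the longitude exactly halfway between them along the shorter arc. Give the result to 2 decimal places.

29.43°E

Signed shortest Δλ from -5.79° to +64.65° is +70.44°.
Midpoint longitude = -5.79° + (+70.44°)/2 = -5.79° + 35.22° = +29.43°.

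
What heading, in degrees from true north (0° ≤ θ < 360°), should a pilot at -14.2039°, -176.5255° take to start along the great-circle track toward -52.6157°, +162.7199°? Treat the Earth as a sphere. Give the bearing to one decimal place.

198.8°

Δλ = 162.7199 − -176.5255 = 339.2454°; wrapped into (−180°, 180°]: -20.7546°.
θ = atan2( sin Δλ · cos φ₂ , cos φ₁ · sin φ₂ − sin φ₁ · cos φ₂ · cos Δλ )
  = atan2(-0.21516, -0.63098) = -161.171° → normalised to [0°, 360°): 198.829°.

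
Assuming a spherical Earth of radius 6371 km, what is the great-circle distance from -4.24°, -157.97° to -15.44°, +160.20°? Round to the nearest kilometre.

Δλ = 160.20 − -157.97 = 318.17°; wrapped into (−180°, 180°]: -41.83°.
Δφ = -15.44 − -4.24 = -11.20°.
a = sin²(Δφ/2) + cos φ₁ · cos φ₂ · sin²(Δλ/2) = 0.132024.
c = 2·atan2(√a, √(1−a)) = 0.74372 rad → d = 6371·c ≈ 4738.26 km.

4738 km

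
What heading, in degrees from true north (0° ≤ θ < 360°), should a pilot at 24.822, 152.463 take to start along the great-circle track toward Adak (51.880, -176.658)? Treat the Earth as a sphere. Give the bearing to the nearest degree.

33°

Δλ = -176.658 − 152.463 = -329.121°; wrapped into (−180°, 180°]: 30.879°.
θ = atan2( sin Δλ · cos φ₂ , cos φ₁ · sin φ₂ − sin φ₁ · cos φ₂ · cos Δλ )
  = atan2(0.31682, 0.49163) = 32.799° → normalised to [0°, 360°): 32.799°.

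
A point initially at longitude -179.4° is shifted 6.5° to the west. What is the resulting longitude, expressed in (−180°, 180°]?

+174.1°

Start at -179.4°; shift −6.5° → -185.9°.
-185.9° lies outside (−180°, 180°]; add 360° → +174.1°.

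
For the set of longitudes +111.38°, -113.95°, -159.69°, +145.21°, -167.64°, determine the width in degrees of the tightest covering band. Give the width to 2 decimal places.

Sort the longitudes: -167.64°, -159.69°, -113.95°, +111.38°, +145.21°.
Eastward gaps between consecutive values (wrapping around): 7.95°, 45.74°, 225.33°, 33.83°, 47.15°.
Largest gap = 225.33° ⇒ minimal covering band is its complement: 360° − 225.33° = 134.67°.
Band runs from +111.38° eastward to -113.95°, crossing the antimeridian.

134.67°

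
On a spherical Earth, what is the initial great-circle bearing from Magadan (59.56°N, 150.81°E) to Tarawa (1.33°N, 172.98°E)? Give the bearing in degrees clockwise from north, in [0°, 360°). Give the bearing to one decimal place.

154.4°

Δλ = 172.98 − 150.81 = 22.17°.
θ = atan2( sin Δλ · cos φ₂ , cos φ₁ · sin φ₂ − sin φ₁ · cos φ₂ · cos Δλ )
  = atan2(0.37725, -0.78644) = 154.373° → normalised to [0°, 360°): 154.373°.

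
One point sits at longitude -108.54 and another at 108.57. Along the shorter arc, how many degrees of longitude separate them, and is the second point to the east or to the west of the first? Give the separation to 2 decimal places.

Raw difference: 108.57 − -108.54 = 217.11°.
Normalise into (−180°, 180°]: 217.11° − 360° = -142.89°.
Negative ⇒ the second point lies to the west; separation 142.89°.

142.89° west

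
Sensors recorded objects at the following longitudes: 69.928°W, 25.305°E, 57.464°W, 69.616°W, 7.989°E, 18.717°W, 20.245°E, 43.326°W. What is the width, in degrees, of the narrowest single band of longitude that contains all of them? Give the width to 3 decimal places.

95.233°

Sort the longitudes: -69.928°, -69.616°, -57.464°, -43.326°, -18.717°, +7.989°, +20.245°, +25.305°.
Eastward gaps between consecutive values (wrapping around): 0.312°, 12.152°, 14.138°, 24.609°, 26.706°, 12.256°, 5.060°, 264.767°.
Largest gap = 264.767° ⇒ minimal covering band is its complement: 360° − 264.767° = 95.233°.
Band runs from -69.928° eastward to +25.305°.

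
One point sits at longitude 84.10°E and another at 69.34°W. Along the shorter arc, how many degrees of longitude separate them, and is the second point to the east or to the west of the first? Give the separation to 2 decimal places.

153.44° west

Raw difference: -69.34 − 84.10 = -153.44°.
Normalise into (−180°, 180°]: -153.44° stays -153.44°.
Negative ⇒ the second point lies to the west; separation 153.44°.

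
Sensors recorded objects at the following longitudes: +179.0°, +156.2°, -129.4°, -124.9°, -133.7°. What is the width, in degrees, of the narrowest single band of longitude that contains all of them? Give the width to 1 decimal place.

78.9°

Sort the longitudes: -133.7°, -129.4°, -124.9°, +156.2°, +179.0°.
Eastward gaps between consecutive values (wrapping around): 4.3°, 4.5°, 281.1°, 22.8°, 47.3°.
Largest gap = 281.1° ⇒ minimal covering band is its complement: 360° − 281.1° = 78.9°.
Band runs from +156.2° eastward to -124.9°, crossing the antimeridian.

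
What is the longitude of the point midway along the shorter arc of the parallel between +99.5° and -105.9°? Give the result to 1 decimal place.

Signed shortest Δλ from +99.5° to -105.9° is +154.6°.
Midpoint longitude = +99.5° + (+154.6°)/2 = +99.5° + 77.3° = +176.8°.
(The naïve average (+99.5 + -105.9)/2 = -3.2° is on the wrong side of the globe.)

+176.8°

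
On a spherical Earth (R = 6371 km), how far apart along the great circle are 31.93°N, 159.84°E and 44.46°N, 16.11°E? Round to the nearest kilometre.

10761 km

Δλ = 16.11 − 159.84 = -143.73°.
Δφ = 44.46 − 31.93 = 12.53°.
a = sin²(Δφ/2) + cos φ₁ · cos φ₂ · sin²(Δλ/2) = 0.558971.
c = 2·atan2(√a, √(1−a)) = 1.68901 rad → d = 6371·c ≈ 10760.70 km.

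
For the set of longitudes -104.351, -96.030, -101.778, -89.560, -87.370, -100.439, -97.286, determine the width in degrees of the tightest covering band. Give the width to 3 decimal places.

16.981°

Sort the longitudes: -104.351°, -101.778°, -100.439°, -97.286°, -96.030°, -89.560°, -87.370°.
Eastward gaps between consecutive values (wrapping around): 2.573°, 1.339°, 3.153°, 1.256°, 6.470°, 2.190°, 343.019°.
Largest gap = 343.019° ⇒ minimal covering band is its complement: 360° − 343.019° = 16.981°.
Band runs from -104.351° eastward to -87.370°.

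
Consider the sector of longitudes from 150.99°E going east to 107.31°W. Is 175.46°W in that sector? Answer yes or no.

Yes

Band width going east from +150.99° to -107.31°: ((-107.31 − 150.99) mod 360) = 101.70°.
Offset of -175.46° east of the west edge: ((-175.46 − 150.99) mod 360) = 33.55°.
33.55° ≤ 101.70° ⇒ inside.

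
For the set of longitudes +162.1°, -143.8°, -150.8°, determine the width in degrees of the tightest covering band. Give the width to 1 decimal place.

Sort the longitudes: -150.8°, -143.8°, +162.1°.
Eastward gaps between consecutive values (wrapping around): 7.0°, 305.9°, 47.1°.
Largest gap = 305.9° ⇒ minimal covering band is its complement: 360° − 305.9° = 54.1°.
Band runs from +162.1° eastward to -143.8°, crossing the antimeridian.

54.1°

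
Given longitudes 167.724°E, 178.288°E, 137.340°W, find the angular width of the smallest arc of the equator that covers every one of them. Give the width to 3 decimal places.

Sort the longitudes: -137.340°, +167.724°, +178.288°.
Eastward gaps between consecutive values (wrapping around): 305.064°, 10.564°, 44.372°.
Largest gap = 305.064° ⇒ minimal covering band is its complement: 360° − 305.064° = 54.936°.
Band runs from +167.724° eastward to -137.340°, crossing the antimeridian.

54.936°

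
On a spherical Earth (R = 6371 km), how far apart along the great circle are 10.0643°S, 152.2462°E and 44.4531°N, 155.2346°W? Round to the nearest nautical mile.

4336 nmi

Δλ = -155.2346 − 152.2462 = -307.4808°; wrapped into (−180°, 180°]: 52.5192°.
Δφ = 44.4531 − -10.0643 = 54.5174°.
a = sin²(Δφ/2) + cos φ₁ · cos φ₂ · sin²(Δλ/2) = 0.347355.
c = 2·atan2(√a, √(1−a)) = 1.26055 rad → d = 6371·c ≈ 8030.98 km ≈ 4336.38 nmi.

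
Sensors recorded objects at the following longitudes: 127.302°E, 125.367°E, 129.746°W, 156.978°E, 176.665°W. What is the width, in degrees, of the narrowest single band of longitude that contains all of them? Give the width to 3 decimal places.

Sort the longitudes: -176.665°, -129.746°, +125.367°, +127.302°, +156.978°.
Eastward gaps between consecutive values (wrapping around): 46.919°, 255.113°, 1.935°, 29.676°, 26.357°.
Largest gap = 255.113° ⇒ minimal covering band is its complement: 360° − 255.113° = 104.887°.
Band runs from +125.367° eastward to -129.746°, crossing the antimeridian.

104.887°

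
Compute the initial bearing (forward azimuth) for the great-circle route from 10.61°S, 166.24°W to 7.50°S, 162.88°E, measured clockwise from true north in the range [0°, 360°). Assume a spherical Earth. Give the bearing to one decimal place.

Δλ = 162.88 − -166.24 = 329.12°; wrapped into (−180°, 180°]: -30.88°.
θ = atan2( sin Δλ · cos φ₂ , cos φ₁ · sin φ₂ − sin φ₁ · cos φ₂ · cos Δλ )
  = atan2(-0.50885, 0.02838) = -86.808° → normalised to [0°, 360°): 273.192°.

273.2°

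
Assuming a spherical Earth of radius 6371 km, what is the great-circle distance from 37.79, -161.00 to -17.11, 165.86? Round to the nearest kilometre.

Δλ = 165.86 − -161.00 = 326.86°; wrapped into (−180°, 180°]: -33.14°.
Δφ = -17.11 − 37.79 = -54.90°.
a = sin²(Δφ/2) + cos φ₁ · cos φ₂ · sin²(Δλ/2) = 0.273926.
c = 2·atan2(√a, √(1−a)) = 1.10162 rad → d = 6371·c ≈ 7018.45 km.

7018 km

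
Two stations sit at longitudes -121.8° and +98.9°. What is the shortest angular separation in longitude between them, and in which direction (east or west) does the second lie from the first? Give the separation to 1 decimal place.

139.3° west

Raw difference: 98.9 − -121.8 = 220.7°.
Normalise into (−180°, 180°]: 220.7° − 360° = -139.3°.
Negative ⇒ the second point lies to the west; separation 139.3°.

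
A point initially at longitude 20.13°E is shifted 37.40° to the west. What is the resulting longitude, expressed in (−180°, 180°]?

Start at +20.13°; shift −37.40° → -17.27°.
-17.27° already lies in (−180°, 180°].

17.27°W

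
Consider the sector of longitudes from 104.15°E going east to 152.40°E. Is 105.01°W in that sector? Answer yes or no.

No

Band width going east from +104.15° to +152.40°: ((152.40 − 104.15) mod 360) = 48.25°.
Offset of -105.01° east of the west edge: ((-105.01 − 104.15) mod 360) = 150.84°.
150.84° > 48.25° ⇒ outside.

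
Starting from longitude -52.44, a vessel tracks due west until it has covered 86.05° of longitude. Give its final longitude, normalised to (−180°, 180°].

Start at -52.44°; shift −86.05° → -138.49°.
-138.49° already lies in (−180°, 180°].

-138.49°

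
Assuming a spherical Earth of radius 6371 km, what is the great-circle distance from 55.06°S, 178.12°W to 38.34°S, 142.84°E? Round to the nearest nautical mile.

Δλ = 142.84 − -178.12 = 320.96°; wrapped into (−180°, 180°]: -39.04°.
Δφ = -38.34 − -55.06 = 16.72°.
a = sin²(Δφ/2) + cos φ₁ · cos φ₂ · sin²(Δλ/2) = 0.071292.
c = 2·atan2(√a, √(1−a)) = 0.54057 rad → d = 6371·c ≈ 3443.95 km ≈ 1859.59 nmi.

1860 nmi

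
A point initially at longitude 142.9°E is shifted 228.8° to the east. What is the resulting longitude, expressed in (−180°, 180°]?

Start at +142.9°; shift +228.8° → +371.7°.
+371.7° lies outside (−180°, 180°]; subtract 360° → +11.7°.

11.7°E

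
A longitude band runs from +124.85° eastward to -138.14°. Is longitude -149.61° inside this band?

Band width going east from +124.85° to -138.14°: ((-138.14 − 124.85) mod 360) = 97.01°.
Offset of -149.61° east of the west edge: ((-149.61 − 124.85) mod 360) = 85.54°.
85.54° ≤ 97.01° ⇒ inside.

Yes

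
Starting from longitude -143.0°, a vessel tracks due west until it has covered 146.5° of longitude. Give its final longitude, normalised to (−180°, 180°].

+70.5°

Start at -143.0°; shift −146.5° → -289.5°.
-289.5° lies outside (−180°, 180°]; add 360° → +70.5°.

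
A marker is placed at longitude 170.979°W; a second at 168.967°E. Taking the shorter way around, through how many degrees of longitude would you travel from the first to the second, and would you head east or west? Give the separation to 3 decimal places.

20.054° west

Raw difference: 168.967 − -170.979 = 339.946°.
Normalise into (−180°, 180°]: 339.946° − 360° = -20.054°.
Negative ⇒ the second point lies to the west; separation 20.054°.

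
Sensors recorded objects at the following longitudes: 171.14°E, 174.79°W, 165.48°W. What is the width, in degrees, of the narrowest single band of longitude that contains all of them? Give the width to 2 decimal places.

23.38°

Sort the longitudes: -174.79°, -165.48°, +171.14°.
Eastward gaps between consecutive values (wrapping around): 9.31°, 336.62°, 14.07°.
Largest gap = 336.62° ⇒ minimal covering band is its complement: 360° − 336.62° = 23.38°.
Band runs from +171.14° eastward to -165.48°, crossing the antimeridian.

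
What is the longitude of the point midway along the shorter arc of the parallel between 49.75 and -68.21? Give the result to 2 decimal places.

-9.23°

Signed shortest Δλ from +49.75° to -68.21° is -117.96°.
Midpoint longitude = +49.75° + (-117.96°)/2 = +49.75° − 58.98° = -9.23°.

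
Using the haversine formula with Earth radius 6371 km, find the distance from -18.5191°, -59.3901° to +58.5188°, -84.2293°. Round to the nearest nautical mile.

Δλ = -84.2293 − -59.3901 = -24.8392°.
Δφ = 58.5188 − -18.5191 = 77.0379°.
a = sin²(Δφ/2) + cos φ₁ · cos φ₂ · sin²(Δλ/2) = 0.410751.
c = 2·atan2(√a, √(1−a)) = 1.39134 rad → d = 6371·c ≈ 8864.21 km ≈ 4786.29 nmi.

4786 nmi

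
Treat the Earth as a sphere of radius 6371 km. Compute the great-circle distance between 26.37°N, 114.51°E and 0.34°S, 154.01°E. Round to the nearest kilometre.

5168 km

Δλ = 154.01 − 114.51 = 39.50°.
Δφ = -0.34 − 26.37 = -26.71°.
a = sin²(Δφ/2) + cos φ₁ · cos φ₂ · sin²(Δλ/2) = 0.155658.
c = 2·atan2(√a, √(1−a)) = 0.81112 rad → d = 6371·c ≈ 5167.66 km.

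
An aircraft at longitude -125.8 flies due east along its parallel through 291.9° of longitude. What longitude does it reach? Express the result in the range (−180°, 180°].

Start at -125.8°; shift +291.9° → +166.1°.
+166.1° already lies in (−180°, 180°].

+166.1°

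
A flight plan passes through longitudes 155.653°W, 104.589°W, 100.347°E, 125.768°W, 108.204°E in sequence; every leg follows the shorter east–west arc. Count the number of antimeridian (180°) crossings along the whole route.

3

Leg 1: -155.653° → -104.589°, shortest Δλ = 51.064° (east) — does not cross 180°.
Leg 2: -104.589° → +100.347°, shortest Δλ = -155.064° (west) — crosses 180°.
Leg 3: +100.347° → -125.768°, shortest Δλ = 133.885° (east) — crosses 180°.
Leg 4: -125.768° → +108.204°, shortest Δλ = -126.028° (west) — crosses 180°.
Total crossings: 3.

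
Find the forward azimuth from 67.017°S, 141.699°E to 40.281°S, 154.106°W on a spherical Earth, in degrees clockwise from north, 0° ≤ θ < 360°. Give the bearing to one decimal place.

85.6°

Δλ = -154.106 − 141.699 = -295.805°; wrapped into (−180°, 180°]: 64.195°.
θ = atan2( sin Δλ · cos φ₂ , cos φ₁ · sin φ₂ − sin φ₁ · cos φ₂ · cos Δλ )
  = atan2(0.68681, 0.05328) = 85.564° → normalised to [0°, 360°): 85.564°.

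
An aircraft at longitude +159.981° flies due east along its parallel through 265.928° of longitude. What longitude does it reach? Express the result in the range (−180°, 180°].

+65.909°

Start at +159.981°; shift +265.928° → +425.909°.
+425.909° lies outside (−180°, 180°]; subtract 360° → +65.909°.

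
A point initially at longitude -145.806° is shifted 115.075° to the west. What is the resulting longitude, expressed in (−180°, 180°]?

+99.119°

Start at -145.806°; shift −115.075° → -260.881°.
-260.881° lies outside (−180°, 180°]; add 360° → +99.119°.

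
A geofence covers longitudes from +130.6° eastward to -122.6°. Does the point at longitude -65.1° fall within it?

Band width going east from +130.6° to -122.6°: ((-122.6 − 130.6) mod 360) = 106.8°.
Offset of -65.1° east of the west edge: ((-65.1 − 130.6) mod 360) = 164.3°.
164.3° > 106.8° ⇒ outside.

No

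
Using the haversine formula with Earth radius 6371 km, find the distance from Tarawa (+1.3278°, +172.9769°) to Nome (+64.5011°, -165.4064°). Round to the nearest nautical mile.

3909 nmi

Δλ = -165.4064 − 172.9769 = -338.3833°; wrapped into (−180°, 180°]: 21.6167°.
Δφ = 64.5011 − 1.3278 = 63.1733°.
a = sin²(Δφ/2) + cos φ₁ · cos φ₂ · sin²(Δλ/2) = 0.289488.
c = 2·atan2(√a, √(1−a)) = 1.13622 rad → d = 6371·c ≈ 7238.87 km ≈ 3908.68 nmi.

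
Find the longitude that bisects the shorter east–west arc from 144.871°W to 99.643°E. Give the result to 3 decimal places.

157.386°E

Signed shortest Δλ from -144.871° to +99.643° is -115.486°.
Midpoint longitude = -144.871° + (-115.486°)/2 = -144.871° − 57.743° = -202.614°.
Normalise into (−180°, 180°]: +157.386°.
(The naïve average (-144.871 + +99.643)/2 = -22.614° is on the wrong side of the globe.)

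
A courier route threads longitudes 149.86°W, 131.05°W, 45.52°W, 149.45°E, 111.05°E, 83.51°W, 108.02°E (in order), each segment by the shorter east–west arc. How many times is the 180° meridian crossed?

Leg 1: -149.86° → -131.05°, shortest Δλ = 18.81° (east) — does not cross 180°.
Leg 2: -131.05° → -45.52°, shortest Δλ = 85.53° (east) — does not cross 180°.
Leg 3: -45.52° → +149.45°, shortest Δλ = -165.03° (west) — crosses 180°.
Leg 4: +149.45° → +111.05°, shortest Δλ = -38.4° (west) — does not cross 180°.
Leg 5: +111.05° → -83.51°, shortest Δλ = 165.44° (east) — crosses 180°.
Leg 6: -83.51° → +108.02°, shortest Δλ = -168.47° (west) — crosses 180°.
Total crossings: 3.

3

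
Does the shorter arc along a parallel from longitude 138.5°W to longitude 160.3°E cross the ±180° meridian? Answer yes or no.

Yes

Naïve |160.3 − -138.5| = 298.8° > 180°, so the shorter arc goes the other way round — across 180°.
Signed shortest Δλ = ((160.3 − -138.5 + 180) mod 360) − 180 = -61.2°.
Going west by 61.2° from -138.5° passes through 180° before reaching +160.3°.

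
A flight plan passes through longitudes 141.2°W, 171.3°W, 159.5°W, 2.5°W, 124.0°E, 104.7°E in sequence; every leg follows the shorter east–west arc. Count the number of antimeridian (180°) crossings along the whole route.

0

Leg 1: -141.2° → -171.3°, shortest Δλ = -30.1° (west) — does not cross 180°.
Leg 2: -171.3° → -159.5°, shortest Δλ = 11.8° (east) — does not cross 180°.
Leg 3: -159.5° → -2.5°, shortest Δλ = 157.0° (east) — does not cross 180°.
Leg 4: -2.5° → +124.0°, shortest Δλ = 126.5° (east) — does not cross 180°.
Leg 5: +124.0° → +104.7°, shortest Δλ = -19.3° (west) — does not cross 180°.
Total crossings: 0.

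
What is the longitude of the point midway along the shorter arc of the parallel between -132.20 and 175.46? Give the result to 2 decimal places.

-158.37°

Signed shortest Δλ from -132.20° to +175.46° is -52.34°.
Midpoint longitude = -132.20° + (-52.34°)/2 = -132.20° − 26.17° = -158.37°.
(The naïve average (-132.20 + +175.46)/2 = 21.63° is on the wrong side of the globe.)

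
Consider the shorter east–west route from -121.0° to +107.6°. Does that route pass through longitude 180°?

Yes

Naïve |107.6 − -121.0| = 228.6° > 180°, so the shorter arc goes the other way round — across 180°.
Signed shortest Δλ = ((107.6 − -121.0 + 180) mod 360) − 180 = -131.4°.
Going west by 131.4° from -121.0° passes through 180° before reaching +107.6°.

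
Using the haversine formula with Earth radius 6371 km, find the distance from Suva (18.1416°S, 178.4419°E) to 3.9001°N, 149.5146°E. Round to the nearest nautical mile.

Δλ = 149.5146 − 178.4419 = -28.9273°.
Δφ = 3.9001 − -18.1416 = 22.0417°.
a = sin²(Δφ/2) + cos φ₁ · cos φ₂ · sin²(Δλ/2) = 0.095689.
c = 2·atan2(√a, √(1−a)) = 0.62899 rad → d = 6371·c ≈ 4007.30 km ≈ 2163.77 nmi.

2164 nmi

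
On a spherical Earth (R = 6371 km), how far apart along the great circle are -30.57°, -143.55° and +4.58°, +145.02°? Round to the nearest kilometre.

Δλ = 145.02 − -143.55 = 288.57°; wrapped into (−180°, 180°]: -71.43°.
Δφ = 4.58 − -30.57 = 35.15°.
a = sin²(Δφ/2) + cos φ₁ · cos φ₂ · sin²(Δλ/2) = 0.383644.
c = 2·atan2(√a, √(1−a)) = 1.33593 rad → d = 6371·c ≈ 8511.21 km.

8511 km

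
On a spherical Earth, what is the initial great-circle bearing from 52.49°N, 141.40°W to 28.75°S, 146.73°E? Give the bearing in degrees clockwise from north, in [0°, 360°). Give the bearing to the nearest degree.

239°

Δλ = 146.73 − -141.40 = 288.13°; wrapped into (−180°, 180°]: -71.87°.
θ = atan2( sin Δλ · cos φ₂ , cos φ₁ · sin φ₂ − sin φ₁ · cos φ₂ · cos Δλ )
  = atan2(-0.83320, -0.50928) = -121.435° → normalised to [0°, 360°): 238.565°.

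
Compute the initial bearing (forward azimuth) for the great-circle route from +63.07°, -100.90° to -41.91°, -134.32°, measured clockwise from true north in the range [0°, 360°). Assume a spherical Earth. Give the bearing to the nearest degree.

Δλ = -134.32 − -100.90 = -33.42°.
θ = atan2( sin Δλ · cos φ₂ , cos φ₁ · sin φ₂ − sin φ₁ · cos φ₂ · cos Δλ )
  = atan2(-0.40988, -0.85631) = -154.421° → normalised to [0°, 360°): 205.579°.

206°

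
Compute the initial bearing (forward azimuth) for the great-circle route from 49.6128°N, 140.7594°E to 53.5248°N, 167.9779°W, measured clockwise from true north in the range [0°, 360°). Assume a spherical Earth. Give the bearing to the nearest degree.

Δλ = -167.9779 − 140.7594 = -308.7373°; wrapped into (−180°, 180°]: 51.2627°.
θ = atan2( sin Δλ · cos φ₂ , cos φ₁ · sin φ₂ − sin φ₁ · cos φ₂ · cos Δλ )
  = atan2(0.46370, 0.23768) = 62.861° → normalised to [0°, 360°): 62.861°.

63°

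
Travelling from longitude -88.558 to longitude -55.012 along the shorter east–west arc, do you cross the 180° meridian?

Signed shortest Δλ = ((-55.012 − -88.558 + 180) mod 360) − 180 = 33.546°.
Going east by 33.546° from -88.558° reaches -55.012° without touching 180°.

No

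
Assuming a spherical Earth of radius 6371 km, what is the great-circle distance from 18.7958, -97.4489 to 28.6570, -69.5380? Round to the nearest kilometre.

3036 km

Δλ = -69.5380 − -97.4489 = 27.9109°.
Δφ = 28.6570 − 18.7958 = 9.8612°.
a = sin²(Δφ/2) + cos φ₁ · cos φ₂ · sin²(Δλ/2) = 0.055703.
c = 2·atan2(√a, √(1−a)) = 0.47652 rad → d = 6371·c ≈ 3035.94 km.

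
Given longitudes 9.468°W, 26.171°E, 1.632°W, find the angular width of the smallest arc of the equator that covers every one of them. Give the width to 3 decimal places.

Sort the longitudes: -9.468°, -1.632°, +26.171°.
Eastward gaps between consecutive values (wrapping around): 7.836°, 27.803°, 324.361°.
Largest gap = 324.361° ⇒ minimal covering band is its complement: 360° − 324.361° = 35.639°.
Band runs from -9.468° eastward to +26.171°.

35.639°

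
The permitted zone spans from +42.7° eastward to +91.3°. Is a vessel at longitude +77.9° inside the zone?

Yes

Band width going east from +42.7° to +91.3°: ((91.3 − 42.7) mod 360) = 48.6°.
Offset of +77.9° east of the west edge: ((77.9 − 42.7) mod 360) = 35.2°.
35.2° ≤ 48.6° ⇒ inside.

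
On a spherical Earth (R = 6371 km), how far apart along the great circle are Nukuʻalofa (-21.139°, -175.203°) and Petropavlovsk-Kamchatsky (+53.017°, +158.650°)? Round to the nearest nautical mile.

4656 nmi

Δλ = 158.650 − -175.203 = 333.853°; wrapped into (−180°, 180°]: -26.147°.
Δφ = 53.017 − -21.139 = 74.156°.
a = sin²(Δφ/2) + cos φ₁ · cos φ₂ · sin²(Δλ/2) = 0.392200.
c = 2·atan2(√a, √(1−a)) = 1.35349 rad → d = 6371·c ≈ 8623.09 km ≈ 4656.09 nmi.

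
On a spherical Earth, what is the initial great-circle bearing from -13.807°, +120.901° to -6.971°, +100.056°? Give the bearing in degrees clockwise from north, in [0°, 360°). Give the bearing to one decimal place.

Δλ = 100.056 − 120.901 = -20.845°.
θ = atan2( sin Δλ · cos φ₂ , cos φ₁ · sin φ₂ − sin φ₁ · cos φ₂ · cos Δλ )
  = atan2(-0.35321, 0.10352) = -73.665° → normalised to [0°, 360°): 286.335°.

286.3°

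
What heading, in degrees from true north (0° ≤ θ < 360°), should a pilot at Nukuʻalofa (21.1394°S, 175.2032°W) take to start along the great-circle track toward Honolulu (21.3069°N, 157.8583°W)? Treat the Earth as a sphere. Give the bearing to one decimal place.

Δλ = -157.8583 − -175.2032 = 17.3449°.
θ = atan2( sin Δλ · cos φ₂ , cos φ₁ · sin φ₂ − sin φ₁ · cos φ₂ · cos Δλ )
  = atan2(0.27775, 0.65962) = 22.834° → normalised to [0°, 360°): 22.834°.

22.8°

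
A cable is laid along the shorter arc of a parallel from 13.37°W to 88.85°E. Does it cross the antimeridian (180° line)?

Signed shortest Δλ = ((88.85 − -13.37 + 180) mod 360) − 180 = 102.22°.
Going east by 102.22° from -13.37° reaches +88.85° without touching 180°.

No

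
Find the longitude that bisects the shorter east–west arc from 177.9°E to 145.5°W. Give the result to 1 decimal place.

163.8°W

Signed shortest Δλ from +177.9° to -145.5° is +36.6°.
Midpoint longitude = +177.9° + (+36.6°)/2 = +177.9° + 18.3° = +196.2°.
Normalise into (−180°, 180°]: -163.8°.
(The naïve average (+177.9 + -145.5)/2 = 16.2° is on the wrong side of the globe.)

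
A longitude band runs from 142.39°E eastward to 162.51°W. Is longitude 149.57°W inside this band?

Band width going east from +142.39° to -162.51°: ((-162.51 − 142.39) mod 360) = 55.10°.
Offset of -149.57° east of the west edge: ((-149.57 − 142.39) mod 360) = 68.04°.
68.04° > 55.10° ⇒ outside.

No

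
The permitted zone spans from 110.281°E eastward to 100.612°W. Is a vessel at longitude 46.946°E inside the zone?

No

Band width going east from +110.281° to -100.612°: ((-100.612 − 110.281) mod 360) = 149.107°.
Offset of +46.946° east of the west edge: ((46.946 − 110.281) mod 360) = 296.665°.
296.665° > 149.107° ⇒ outside.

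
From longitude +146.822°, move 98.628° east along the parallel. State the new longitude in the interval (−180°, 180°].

Start at +146.822°; shift +98.628° → +245.450°.
+245.450° lies outside (−180°, 180°]; subtract 360° → -114.550°.

-114.550°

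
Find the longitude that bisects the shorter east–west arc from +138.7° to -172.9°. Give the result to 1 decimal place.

+162.9°

Signed shortest Δλ from +138.7° to -172.9° is +48.4°.
Midpoint longitude = +138.7° + (+48.4°)/2 = +138.7° + 24.2° = +162.9°.
(The naïve average (+138.7 + -172.9)/2 = -17.1° is on the wrong side of the globe.)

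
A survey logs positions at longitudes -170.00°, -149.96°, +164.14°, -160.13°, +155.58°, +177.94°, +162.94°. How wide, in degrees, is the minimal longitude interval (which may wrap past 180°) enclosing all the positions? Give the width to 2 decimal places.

54.46°

Sort the longitudes: -170.00°, -160.13°, -149.96°, +155.58°, +162.94°, +164.14°, +177.94°.
Eastward gaps between consecutive values (wrapping around): 9.87°, 10.17°, 305.54°, 7.36°, 1.20°, 13.80°, 12.06°.
Largest gap = 305.54° ⇒ minimal covering band is its complement: 360° − 305.54° = 54.46°.
Band runs from +155.58° eastward to -149.96°, crossing the antimeridian.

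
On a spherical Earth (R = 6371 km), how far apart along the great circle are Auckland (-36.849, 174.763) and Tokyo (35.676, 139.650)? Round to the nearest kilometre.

8842 km

Δλ = 139.650 − 174.763 = -35.113°.
Δφ = 35.676 − -36.849 = 72.525°.
a = sin²(Δφ/2) + cos φ₁ · cos φ₂ · sin²(Δλ/2) = 0.409003.
c = 2·atan2(√a, √(1−a)) = 1.38778 rad → d = 6371·c ≈ 8841.56 km.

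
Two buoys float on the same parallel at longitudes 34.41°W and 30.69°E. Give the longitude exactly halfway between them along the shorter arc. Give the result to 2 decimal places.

Signed shortest Δλ from -34.41° to +30.69° is +65.10°.
Midpoint longitude = -34.41° + (+65.10°)/2 = -34.41° + 32.55° = -1.86°.

1.86°W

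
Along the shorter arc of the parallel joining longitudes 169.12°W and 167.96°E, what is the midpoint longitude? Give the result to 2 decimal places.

179.42°E

Signed shortest Δλ from -169.12° to +167.96° is -22.92°.
Midpoint longitude = -169.12° + (-22.92°)/2 = -169.12° − 11.46° = -180.58°.
Normalise into (−180°, 180°]: +179.42°.
(The naïve average (-169.12 + +167.96)/2 = -0.58° is on the wrong side of the globe.)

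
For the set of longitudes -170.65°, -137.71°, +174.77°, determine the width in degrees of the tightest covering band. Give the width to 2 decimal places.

47.52°

Sort the longitudes: -170.65°, -137.71°, +174.77°.
Eastward gaps between consecutive values (wrapping around): 32.94°, 312.48°, 14.58°.
Largest gap = 312.48° ⇒ minimal covering band is its complement: 360° − 312.48° = 47.52°.
Band runs from +174.77° eastward to -137.71°, crossing the antimeridian.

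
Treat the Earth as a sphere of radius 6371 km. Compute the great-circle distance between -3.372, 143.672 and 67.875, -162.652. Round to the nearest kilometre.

8931 km

Δλ = -162.652 − 143.672 = -306.324°; wrapped into (−180°, 180°]: 53.676°.
Δφ = 67.875 − -3.372 = 71.247°.
a = sin²(Δφ/2) + cos φ₁ · cos φ₂ · sin²(Δλ/2) = 0.415889.
c = 2·atan2(√a, √(1−a)) = 1.40177 rad → d = 6371·c ≈ 8930.68 km.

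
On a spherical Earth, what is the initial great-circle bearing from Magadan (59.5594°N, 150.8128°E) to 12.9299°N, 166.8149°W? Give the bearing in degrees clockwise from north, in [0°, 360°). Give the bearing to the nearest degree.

128°

Δλ = -166.8149 − 150.8128 = -317.6277°; wrapped into (−180°, 180°]: 42.3723°.
θ = atan2( sin Δλ · cos φ₂ , cos φ₁ · sin φ₂ − sin φ₁ · cos φ₂ · cos Δλ )
  = atan2(0.65686, -0.50743) = 127.686° → normalised to [0°, 360°): 127.686°.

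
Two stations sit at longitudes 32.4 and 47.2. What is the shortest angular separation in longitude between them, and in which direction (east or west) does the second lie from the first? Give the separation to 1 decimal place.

14.8° east

Raw difference: 47.2 − 32.4 = 14.8°.
Normalise into (−180°, 180°]: 14.8° stays 14.8°.
Positive ⇒ the second point lies to the east; separation 14.8°.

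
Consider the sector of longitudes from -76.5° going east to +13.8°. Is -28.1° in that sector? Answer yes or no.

Band width going east from -76.5° to +13.8°: ((13.8 − -76.5) mod 360) = 90.3°.
Offset of -28.1° east of the west edge: ((-28.1 − -76.5) mod 360) = 48.4°.
48.4° ≤ 90.3° ⇒ inside.

Yes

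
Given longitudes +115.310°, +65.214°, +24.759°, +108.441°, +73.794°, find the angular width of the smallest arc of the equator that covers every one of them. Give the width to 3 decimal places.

90.551°

Sort the longitudes: +24.759°, +65.214°, +73.794°, +108.441°, +115.310°.
Eastward gaps between consecutive values (wrapping around): 40.455°, 8.580°, 34.647°, 6.869°, 269.449°.
Largest gap = 269.449° ⇒ minimal covering band is its complement: 360° − 269.449° = 90.551°.
Band runs from +24.759° eastward to +115.310°.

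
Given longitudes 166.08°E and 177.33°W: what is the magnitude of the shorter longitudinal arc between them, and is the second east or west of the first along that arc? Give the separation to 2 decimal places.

Raw difference: -177.33 − 166.08 = -343.41°.
Normalise into (−180°, 180°]: -343.41° + 360° = 16.59°.
Positive ⇒ the second point lies to the east; separation 16.59°.

16.59° east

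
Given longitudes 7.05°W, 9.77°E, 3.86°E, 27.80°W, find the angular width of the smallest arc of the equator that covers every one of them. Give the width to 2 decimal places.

37.57°

Sort the longitudes: -27.80°, -7.05°, +3.86°, +9.77°.
Eastward gaps between consecutive values (wrapping around): 20.75°, 10.91°, 5.91°, 322.43°.
Largest gap = 322.43° ⇒ minimal covering band is its complement: 360° − 322.43° = 37.57°.
Band runs from -27.80° eastward to +9.77°.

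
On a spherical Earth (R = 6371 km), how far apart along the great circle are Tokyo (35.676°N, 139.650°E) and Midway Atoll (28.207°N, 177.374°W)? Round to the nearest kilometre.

Δλ = -177.374 − 139.650 = -317.024°; wrapped into (−180°, 180°]: 42.976°.
Δφ = 28.207 − 35.676 = -7.469°.
a = sin²(Δφ/2) + cos φ₁ · cos φ₂ · sin²(Δλ/2) = 0.100297.
c = 2·atan2(√a, √(1−a)) = 0.64449 rad → d = 6371·c ≈ 4106.04 km.

4106 km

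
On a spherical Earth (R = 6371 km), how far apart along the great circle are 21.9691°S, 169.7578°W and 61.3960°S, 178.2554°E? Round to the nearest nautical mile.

Δλ = 178.2554 − -169.7578 = 348.0132°; wrapped into (−180°, 180°]: -11.9868°.
Δφ = -61.3960 − -21.9691 = -39.4269°.
a = sin²(Δφ/2) + cos φ₁ · cos φ₂ · sin²(Δλ/2) = 0.118623.
c = 2·atan2(√a, √(1−a)) = 0.70323 rad → d = 6371·c ≈ 4480.31 km ≈ 2419.17 nmi.

2419 nmi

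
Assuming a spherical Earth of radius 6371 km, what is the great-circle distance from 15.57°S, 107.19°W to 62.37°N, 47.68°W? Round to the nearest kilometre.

Δλ = -47.68 − -107.19 = 59.51°.
Δφ = 62.37 − -15.57 = 77.94°.
a = sin²(Δφ/2) + cos φ₁ · cos φ₂ · sin²(Δλ/2) = 0.505567.
c = 2·atan2(√a, √(1−a)) = 1.58193 rad → d = 6371·c ≈ 10078.48 km.

10078 km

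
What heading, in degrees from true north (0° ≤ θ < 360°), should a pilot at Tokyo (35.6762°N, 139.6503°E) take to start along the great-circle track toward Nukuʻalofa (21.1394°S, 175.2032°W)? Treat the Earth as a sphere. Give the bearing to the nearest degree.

Δλ = -175.2032 − 139.6503 = -314.8535°; wrapped into (−180°, 180°]: 45.1465°.
θ = atan2( sin Δλ · cos φ₂ , cos φ₁ · sin φ₂ − sin φ₁ · cos φ₂ · cos Δλ )
  = atan2(0.66121, -0.67661) = 135.660° → normalised to [0°, 360°): 135.660°.

136°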